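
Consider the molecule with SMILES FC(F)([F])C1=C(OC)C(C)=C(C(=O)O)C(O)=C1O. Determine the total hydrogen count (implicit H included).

Walk through each heavy atom and fill implicit hydrogens from standard valence (C 4, N 3, O 2, S 2, halogen 1):
  atom 1: F (halogen, monovalent) → 0 H
  atom 2: C, bond orders sum to 4 (valence 4) → 0 H
  atom 3: F (halogen, monovalent) → 0 H
  atom 4: F with explicit H count 0
  atom 5: C, bond orders sum to 4 (valence 4) → 0 H
  atom 6: C, bond orders sum to 4 (valence 4) → 0 H
  atom 7: O, bond orders sum to 2 (valence 2) → 0 H
  atom 8: C, bond orders sum to 1 (valence 4) → 3 H
  atom 9: C, bond orders sum to 4 (valence 4) → 0 H
  atom 10: C, bond orders sum to 1 (valence 4) → 3 H
  atom 11: C, bond orders sum to 4 (valence 4) → 0 H
  atom 12: C, bond orders sum to 4 (valence 4) → 0 H
  atom 13: O, bond orders sum to 2 (valence 2) → 0 H
  atom 14: O, bond orders sum to 1 (valence 2) → 1 H
  atom 15: C, bond orders sum to 4 (valence 4) → 0 H
  atom 16: O, bond orders sum to 1 (valence 2) → 1 H
  atom 17: C, bond orders sum to 4 (valence 4) → 0 H
  atom 18: O, bond orders sum to 1 (valence 2) → 1 H
Total hydrogens: 9.

9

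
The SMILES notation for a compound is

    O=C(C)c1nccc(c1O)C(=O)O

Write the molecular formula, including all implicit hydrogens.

C8H7NO4

Walk through each heavy atom and fill implicit hydrogens from standard valence (C 4, N 3, O 2, S 2, halogen 1); for lowercase aromatic atoms, an aromatic c carries 1 H when it has two neighbours and 0 H with three, and aromatic n carries 0 H:
  atom 1: O, bond orders sum to 2 (valence 2) → 0 H
  atom 2: C, bond orders sum to 4 (valence 4) → 0 H
  atom 3: C, bond orders sum to 1 (valence 4) → 3 H
  atom 4: aromatic c, 3 neighbours → 0 H
  atom 5: aromatic n, 2 neighbours → 0 H
  atom 6: aromatic c, 2 neighbours → 1 H
  atom 7: aromatic c, 2 neighbours → 1 H
  atom 8: aromatic c, 3 neighbours → 0 H
  atom 9: aromatic c, 3 neighbours → 0 H
  atom 10: O, bond orders sum to 1 (valence 2) → 1 H
  atom 11: C, bond orders sum to 4 (valence 4) → 0 H
  atom 12: O, bond orders sum to 2 (valence 2) → 0 H
  atom 13: O, bond orders sum to 1 (valence 2) → 1 H
Totals → C:8, H:7, N:1, O:4.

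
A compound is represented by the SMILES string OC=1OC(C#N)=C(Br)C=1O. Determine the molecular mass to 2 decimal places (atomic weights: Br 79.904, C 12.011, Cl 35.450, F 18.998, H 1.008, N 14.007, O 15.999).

First, the molecular formula is C5H2BrNO3 (counting implicit H from valence).
  Br: 1 × 79.904 = 79.904
  C: 5 × 12.011 = 60.055
  H: 2 × 1.008 = 2.016
  N: 1 × 14.007 = 14.007
  O: 3 × 15.999 = 47.997
Sum: 1×79.904 + 5×12.011 + 2×1.008 + 1×14.007 + 3×15.999 = 203.979 → 203.98 g/mol.

203.98 g/mol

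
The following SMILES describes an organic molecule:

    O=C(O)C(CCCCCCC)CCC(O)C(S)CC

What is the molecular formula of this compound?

Walk through each heavy atom and fill implicit hydrogens from standard valence (C 4, N 3, O 2, S 2, halogen 1):
  atom 1: O, bond orders sum to 2 (valence 2) → 0 H
  atom 2: C, bond orders sum to 4 (valence 4) → 0 H
  atom 3: O, bond orders sum to 1 (valence 2) → 1 H
  atom 4: C, bond orders sum to 3 (valence 4) → 1 H
  atom 5: C, bond orders sum to 2 (valence 4) → 2 H
  atom 6: C, bond orders sum to 2 (valence 4) → 2 H
  atom 7: C, bond orders sum to 2 (valence 4) → 2 H
  atom 8: C, bond orders sum to 2 (valence 4) → 2 H
  atom 9: C, bond orders sum to 2 (valence 4) → 2 H
  atom 10: C, bond orders sum to 2 (valence 4) → 2 H
  atom 11: C, bond orders sum to 1 (valence 4) → 3 H
  atom 12: C, bond orders sum to 2 (valence 4) → 2 H
  atom 13: C, bond orders sum to 2 (valence 4) → 2 H
  atom 14: C, bond orders sum to 3 (valence 4) → 1 H
  atom 15: O, bond orders sum to 1 (valence 2) → 1 H
  atom 16: C, bond orders sum to 3 (valence 4) → 1 H
  atom 17: S, bond orders sum to 1 (valence 2) → 1 H
  atom 18: C, bond orders sum to 2 (valence 4) → 2 H
  atom 19: C, bond orders sum to 1 (valence 4) → 3 H
Totals → C:15, H:30, O:3, S:1.
In Hill order: C15H30O3S.

C15H30O3S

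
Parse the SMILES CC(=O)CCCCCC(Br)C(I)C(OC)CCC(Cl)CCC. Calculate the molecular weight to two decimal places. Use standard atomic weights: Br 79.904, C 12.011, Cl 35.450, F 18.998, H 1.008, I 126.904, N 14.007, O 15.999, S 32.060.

First, the molecular formula is C17H31BrClIO2 (counting implicit H from valence).
  Br: 1 × 79.904 = 79.904
  C: 17 × 12.011 = 204.187
  Cl: 1 × 35.450 = 35.450
  H: 31 × 1.008 = 31.248
  I: 1 × 126.904 = 126.904
  O: 2 × 15.999 = 31.998
Sum: 1×79.904 + 17×12.011 + 1×35.450 + 31×1.008 + 1×126.904 + 2×15.999 = 509.691 → 509.69 g/mol.

509.69 g/mol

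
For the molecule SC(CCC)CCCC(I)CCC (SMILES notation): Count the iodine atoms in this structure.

1

Scan the SMILES for I atoms (remember two-letter symbols like Cl and Br are single atoms).
Iodine count: 1.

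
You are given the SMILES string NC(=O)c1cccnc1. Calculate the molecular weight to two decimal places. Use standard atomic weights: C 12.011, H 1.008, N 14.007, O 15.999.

122.13 g/mol

First, the molecular formula is C6H6N2O (counting implicit H from valence).
  C: 6 × 12.011 = 72.066
  H: 6 × 1.008 = 6.048
  N: 2 × 14.007 = 28.014
  O: 1 × 15.999 = 15.999
Sum: 6×12.011 + 6×1.008 + 2×14.007 + 1×15.999 = 122.127 → 122.13 g/mol.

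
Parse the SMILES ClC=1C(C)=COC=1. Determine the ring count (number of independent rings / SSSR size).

In SMILES, each pair of matching ring-closure digits denotes one ring-closing bond; the number of such bonds equals the number of independent rings.
Ring-closure bonds here: 1.

1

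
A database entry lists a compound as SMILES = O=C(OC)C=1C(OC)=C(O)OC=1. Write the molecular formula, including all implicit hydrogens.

Walk through each heavy atom and fill implicit hydrogens from standard valence (C 4, N 3, O 2, S 2, halogen 1):
  atom 1: O, bond orders sum to 2 (valence 2) → 0 H
  atom 2: C, bond orders sum to 4 (valence 4) → 0 H
  atom 3: O, bond orders sum to 2 (valence 2) → 0 H
  atom 4: C, bond orders sum to 1 (valence 4) → 3 H
  atom 5: C, bond orders sum to 4 (valence 4) → 0 H
  atom 6: C, bond orders sum to 4 (valence 4) → 0 H
  atom 7: O, bond orders sum to 2 (valence 2) → 0 H
  atom 8: C, bond orders sum to 1 (valence 4) → 3 H
  atom 9: C, bond orders sum to 4 (valence 4) → 0 H
  atom 10: O, bond orders sum to 1 (valence 2) → 1 H
  atom 11: O, bond orders sum to 2 (valence 2) → 0 H
  atom 12: C, bond orders sum to 3 (valence 4) → 1 H
Totals → C:7, H:8, O:5.
In Hill order: C7H8O5.

C7H8O5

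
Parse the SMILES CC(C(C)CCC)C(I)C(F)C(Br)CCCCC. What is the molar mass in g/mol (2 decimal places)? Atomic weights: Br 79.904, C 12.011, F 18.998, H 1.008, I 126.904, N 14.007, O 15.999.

435.20 g/mol

First, the molecular formula is C15H29BrFI (counting implicit H from valence).
  Br: 1 × 79.904 = 79.904
  C: 15 × 12.011 = 180.165
  F: 1 × 18.998 = 18.998
  H: 29 × 1.008 = 29.232
  I: 1 × 126.904 = 126.904
Sum: 1×79.904 + 15×12.011 + 1×18.998 + 29×1.008 + 1×126.904 = 435.203 → 435.20 g/mol.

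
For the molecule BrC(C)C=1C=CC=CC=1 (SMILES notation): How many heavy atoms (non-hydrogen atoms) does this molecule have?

9

Every atom symbol written in the SMILES (organic subset) is one heavy atom; implicit H are not written.
Heavy atoms by element → Br:1, C:8.
Total: 9.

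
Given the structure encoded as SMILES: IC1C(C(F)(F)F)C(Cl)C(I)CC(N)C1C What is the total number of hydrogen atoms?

Walk through each heavy atom and fill implicit hydrogens from standard valence (C 4, N 3, O 2, S 2, halogen 1):
  atom 1: I (halogen, monovalent) → 0 H
  atom 2: C, bond orders sum to 3 (valence 4) → 1 H
  atom 3: C, bond orders sum to 3 (valence 4) → 1 H
  atom 4: C, bond orders sum to 4 (valence 4) → 0 H
  atom 5: F (halogen, monovalent) → 0 H
  atom 6: F (halogen, monovalent) → 0 H
  atom 7: F (halogen, monovalent) → 0 H
  atom 8: C, bond orders sum to 3 (valence 4) → 1 H
  atom 9: Cl (halogen, monovalent) → 0 H
  atom 10: C, bond orders sum to 3 (valence 4) → 1 H
  atom 11: I (halogen, monovalent) → 0 H
  atom 12: C, bond orders sum to 2 (valence 4) → 2 H
  atom 13: C, bond orders sum to 3 (valence 4) → 1 H
  atom 14: N, bond orders sum to 1 (valence 3) → 2 H
  atom 15: C, bond orders sum to 3 (valence 4) → 1 H
  atom 16: C, bond orders sum to 1 (valence 4) → 3 H
Total hydrogens: 13.

13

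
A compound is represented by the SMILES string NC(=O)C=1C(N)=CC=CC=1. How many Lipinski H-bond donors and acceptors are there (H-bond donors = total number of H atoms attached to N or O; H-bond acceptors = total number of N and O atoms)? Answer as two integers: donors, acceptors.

4, 3

Donors: find every N or O and count the H atoms it carries.
  atom 1 (N): bond orders sum to 1 → 2 H
  atom 3 (O): bond orders sum to 2 → 0 H
  atom 6 (N): bond orders sum to 1 → 2 H
Lipinski HBD = 4.
Acceptors: N atoms = 2, O atoms = 1 → HBA = 3.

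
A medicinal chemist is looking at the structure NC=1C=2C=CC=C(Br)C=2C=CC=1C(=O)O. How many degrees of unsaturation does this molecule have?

8

Molecular formula: C11H8BrNO2.
DoU = (2C + 2 + N − H − X) / 2, where X is the halogen count and O/S are ignored.
    = (2·11 + 2 + 1 − 8 − 1) / 2 = 16 / 2 = 8.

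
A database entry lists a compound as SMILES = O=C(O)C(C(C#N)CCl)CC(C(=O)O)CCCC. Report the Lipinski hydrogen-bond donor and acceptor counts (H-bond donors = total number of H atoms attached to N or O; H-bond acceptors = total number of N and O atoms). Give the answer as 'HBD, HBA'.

2, 5

Donors: find every N or O and count the H atoms it carries.
  atom 1 (O): bond orders sum to 2 → 0 H
  atom 3 (O): bond orders sum to 1 → 1 H
  atom 7 (N): bond orders sum to 3 → 0 H
  atom 13 (O): bond orders sum to 2 → 0 H
  atom 14 (O): bond orders sum to 1 → 1 H
Lipinski HBD = 2.
Acceptors: N atoms = 1, O atoms = 4 → HBA = 5.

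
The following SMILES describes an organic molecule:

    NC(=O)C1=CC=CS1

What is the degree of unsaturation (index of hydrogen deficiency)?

4

Degree of unsaturation = (number of rings) + (number of π bonds).
Ring closures in the SMILES: 1.
π bonds: 3 double bonds (each 1 DoU) → 3 DoU from unsaturation.
Total DoU = 1 + 3 = 4.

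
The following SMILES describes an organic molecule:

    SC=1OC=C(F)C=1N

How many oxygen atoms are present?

Scan the SMILES for O atoms (remember two-letter symbols like Cl and Br are single atoms).
Oxygen count: 1.

1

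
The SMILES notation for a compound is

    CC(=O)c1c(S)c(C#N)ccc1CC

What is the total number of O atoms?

Scan the SMILES for O atoms (remember two-letter symbols like Cl and Br are single atoms).
Oxygen count: 1.

1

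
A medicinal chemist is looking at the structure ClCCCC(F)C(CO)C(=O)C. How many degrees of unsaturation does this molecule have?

Molecular formula: C8H14ClFO2.
DoU = (2C + 2 + N − H − X) / 2, where X is the halogen count and O/S are ignored.
    = (2·8 + 2 + 0 − 14 − 2) / 2 = 2 / 2 = 1.

1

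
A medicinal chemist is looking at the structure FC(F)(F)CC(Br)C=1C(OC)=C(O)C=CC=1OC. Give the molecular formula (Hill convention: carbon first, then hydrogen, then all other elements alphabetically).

C11H12BrF3O3

Walk through each heavy atom and fill implicit hydrogens from standard valence (C 4, N 3, O 2, S 2, halogen 1):
  atom 1: F (halogen, monovalent) → 0 H
  atom 2: C, bond orders sum to 4 (valence 4) → 0 H
  atom 3: F (halogen, monovalent) → 0 H
  atom 4: F (halogen, monovalent) → 0 H
  atom 5: C, bond orders sum to 2 (valence 4) → 2 H
  atom 6: C, bond orders sum to 3 (valence 4) → 1 H
  atom 7: Br (halogen, monovalent) → 0 H
  atom 8: C, bond orders sum to 4 (valence 4) → 0 H
  atom 9: C, bond orders sum to 4 (valence 4) → 0 H
  atom 10: O, bond orders sum to 2 (valence 2) → 0 H
  atom 11: C, bond orders sum to 1 (valence 4) → 3 H
  atom 12: C, bond orders sum to 4 (valence 4) → 0 H
  atom 13: O, bond orders sum to 1 (valence 2) → 1 H
  atom 14: C, bond orders sum to 3 (valence 4) → 1 H
  atom 15: C, bond orders sum to 3 (valence 4) → 1 H
  atom 16: C, bond orders sum to 4 (valence 4) → 0 H
  atom 17: O, bond orders sum to 2 (valence 2) → 0 H
  atom 18: C, bond orders sum to 1 (valence 4) → 3 H
Totals → C:11, H:12, Br:1, F:3, O:3.
In Hill order: C11H12BrF3O3.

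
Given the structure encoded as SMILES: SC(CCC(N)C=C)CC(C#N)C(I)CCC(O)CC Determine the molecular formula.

Walk through each heavy atom and fill implicit hydrogens from standard valence (C 4, N 3, O 2, S 2, halogen 1):
  atom 1: S, bond orders sum to 1 (valence 2) → 1 H
  atom 2: C, bond orders sum to 3 (valence 4) → 1 H
  atom 3: C, bond orders sum to 2 (valence 4) → 2 H
  atom 4: C, bond orders sum to 2 (valence 4) → 2 H
  atom 5: C, bond orders sum to 3 (valence 4) → 1 H
  atom 6: N, bond orders sum to 1 (valence 3) → 2 H
  atom 7: C, bond orders sum to 3 (valence 4) → 1 H
  atom 8: C, bond orders sum to 2 (valence 4) → 2 H
  atom 9: C, bond orders sum to 2 (valence 4) → 2 H
  atom 10: C, bond orders sum to 3 (valence 4) → 1 H
  atom 11: C, bond orders sum to 4 (valence 4) → 0 H
  atom 12: N, bond orders sum to 3 (valence 3) → 0 H
  atom 13: C, bond orders sum to 3 (valence 4) → 1 H
  atom 14: I (halogen, monovalent) → 0 H
  atom 15: C, bond orders sum to 2 (valence 4) → 2 H
  atom 16: C, bond orders sum to 2 (valence 4) → 2 H
  atom 17: C, bond orders sum to 3 (valence 4) → 1 H
  atom 18: O, bond orders sum to 1 (valence 2) → 1 H
  atom 19: C, bond orders sum to 2 (valence 4) → 2 H
  atom 20: C, bond orders sum to 1 (valence 4) → 3 H
Totals → C:15, H:27, I:1, N:2, O:1, S:1.
In Hill order: C15H27IN2OS.

C15H27IN2OS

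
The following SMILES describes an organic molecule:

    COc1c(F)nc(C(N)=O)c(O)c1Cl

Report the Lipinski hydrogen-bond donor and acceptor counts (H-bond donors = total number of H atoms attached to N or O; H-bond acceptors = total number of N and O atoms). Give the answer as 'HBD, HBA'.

Donors: find every N or O and count the H atoms it carries.
  atom 2 (O): bond orders sum to 2 → 0 H
  atom 6 (N): bond orders sum to 3 → 0 H
  atom 9 (N): bond orders sum to 1 → 2 H
  atom 10 (O): bond orders sum to 2 → 0 H
  atom 12 (O): bond orders sum to 1 → 1 H
Lipinski HBD = 3.
Acceptors: N atoms = 2, O atoms = 3 → HBA = 5.

3, 5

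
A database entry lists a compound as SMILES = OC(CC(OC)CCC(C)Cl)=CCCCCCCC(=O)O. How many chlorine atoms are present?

Scan the SMILES for Cl atoms (remember two-letter symbols like Cl and Br are single atoms).
Chlorine count: 1.

1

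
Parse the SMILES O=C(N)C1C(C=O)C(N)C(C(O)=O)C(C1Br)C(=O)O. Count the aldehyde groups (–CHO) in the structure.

1

The aldehyde motif appears at heavy-atom position 6 in the SMILES.
Other groups present: 1 amide, 2 carboxylic acid, 1 primary amine.
Aldehyde count: 1.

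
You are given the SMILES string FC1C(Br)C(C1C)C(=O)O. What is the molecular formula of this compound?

Walk through each heavy atom and fill implicit hydrogens from standard valence (C 4, N 3, O 2, S 2, halogen 1):
  atom 1: F (halogen, monovalent) → 0 H
  atom 2: C, bond orders sum to 3 (valence 4) → 1 H
  atom 3: C, bond orders sum to 3 (valence 4) → 1 H
  atom 4: Br (halogen, monovalent) → 0 H
  atom 5: C, bond orders sum to 3 (valence 4) → 1 H
  atom 6: C, bond orders sum to 3 (valence 4) → 1 H
  atom 7: C, bond orders sum to 1 (valence 4) → 3 H
  atom 8: C, bond orders sum to 4 (valence 4) → 0 H
  atom 9: O, bond orders sum to 2 (valence 2) → 0 H
  atom 10: O, bond orders sum to 1 (valence 2) → 1 H
Totals → C:6, H:8, Br:1, F:1, O:2.
In Hill order: C6H8BrFO2.

C6H8BrFO2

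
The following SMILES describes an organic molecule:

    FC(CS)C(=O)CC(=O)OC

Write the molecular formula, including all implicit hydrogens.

Walk through each heavy atom and fill implicit hydrogens from standard valence (C 4, N 3, O 2, S 2, halogen 1):
  atom 1: F (halogen, monovalent) → 0 H
  atom 2: C, bond orders sum to 3 (valence 4) → 1 H
  atom 3: C, bond orders sum to 2 (valence 4) → 2 H
  atom 4: S, bond orders sum to 1 (valence 2) → 1 H
  atom 5: C, bond orders sum to 4 (valence 4) → 0 H
  atom 6: O, bond orders sum to 2 (valence 2) → 0 H
  atom 7: C, bond orders sum to 2 (valence 4) → 2 H
  atom 8: C, bond orders sum to 4 (valence 4) → 0 H
  atom 9: O, bond orders sum to 2 (valence 2) → 0 H
  atom 10: O, bond orders sum to 2 (valence 2) → 0 H
  atom 11: C, bond orders sum to 1 (valence 4) → 3 H
Totals → C:6, H:9, F:1, O:3, S:1.
In Hill order: C6H9FO3S.

C6H9FO3S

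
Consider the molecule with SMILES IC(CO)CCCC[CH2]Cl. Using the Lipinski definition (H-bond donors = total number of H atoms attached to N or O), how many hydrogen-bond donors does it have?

Donors: find every N or O and count the H atoms it carries.
  atom 4 (O): bond orders sum to 1 → 1 H
Lipinski HBD = 1.

1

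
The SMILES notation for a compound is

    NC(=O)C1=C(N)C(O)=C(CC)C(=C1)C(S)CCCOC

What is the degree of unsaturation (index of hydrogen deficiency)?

5

Molecular formula: C14H22N2O3S.
DoU = (2C + 2 + N − H − X) / 2, where X is the halogen count and O/S are ignored.
    = (2·14 + 2 + 2 − 22 − 0) / 2 = 10 / 2 = 5.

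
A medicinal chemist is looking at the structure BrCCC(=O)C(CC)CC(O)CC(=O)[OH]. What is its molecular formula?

Walk through each heavy atom and fill implicit hydrogens from standard valence (C 4, N 3, O 2, S 2, halogen 1):
  atom 1: Br (halogen, monovalent) → 0 H
  atom 2: C, bond orders sum to 2 (valence 4) → 2 H
  atom 3: C, bond orders sum to 2 (valence 4) → 2 H
  atom 4: C, bond orders sum to 4 (valence 4) → 0 H
  atom 5: O, bond orders sum to 2 (valence 2) → 0 H
  atom 6: C, bond orders sum to 3 (valence 4) → 1 H
  atom 7: C, bond orders sum to 2 (valence 4) → 2 H
  atom 8: C, bond orders sum to 1 (valence 4) → 3 H
  atom 9: C, bond orders sum to 2 (valence 4) → 2 H
  atom 10: C, bond orders sum to 3 (valence 4) → 1 H
  atom 11: O, bond orders sum to 1 (valence 2) → 1 H
  atom 12: C, bond orders sum to 2 (valence 4) → 2 H
  atom 13: C, bond orders sum to 4 (valence 4) → 0 H
  atom 14: O, bond orders sum to 2 (valence 2) → 0 H
  atom 15: O with explicit H count 1
Totals → C:10, H:17, Br:1, O:4.

C10H17BrO4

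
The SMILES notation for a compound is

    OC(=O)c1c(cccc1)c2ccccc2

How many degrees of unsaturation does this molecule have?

Molecular formula: C13H10O2.
DoU = (2C + 2 + N − H − X) / 2, where X is the halogen count and O/S are ignored.
    = (2·13 + 2 + 0 − 10 − 0) / 2 = 18 / 2 = 9.

9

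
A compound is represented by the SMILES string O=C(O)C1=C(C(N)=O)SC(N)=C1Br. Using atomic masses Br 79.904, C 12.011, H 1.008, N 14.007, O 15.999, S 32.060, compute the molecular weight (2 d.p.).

First, the molecular formula is C6H5BrN2O3S (counting implicit H from valence).
  Br: 1 × 79.904 = 79.904
  C: 6 × 12.011 = 72.066
  H: 5 × 1.008 = 5.040
  N: 2 × 14.007 = 28.014
  O: 3 × 15.999 = 47.997
  S: 1 × 32.060 = 32.060
Sum: 1×79.904 + 6×12.011 + 5×1.008 + 2×14.007 + 3×15.999 + 1×32.060 = 265.081 → 265.08 g/mol.

265.08 g/mol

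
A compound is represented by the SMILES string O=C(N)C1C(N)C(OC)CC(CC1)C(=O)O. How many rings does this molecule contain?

1

In SMILES, each pair of matching ring-closure digits denotes one ring-closing bond; the number of such bonds equals the number of independent rings.
Ring-closure bonds here: 1.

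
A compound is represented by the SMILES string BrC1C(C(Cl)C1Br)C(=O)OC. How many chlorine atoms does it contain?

1

Scan the SMILES for Cl atoms (remember two-letter symbols like Cl and Br are single atoms).
Chlorine count: 1.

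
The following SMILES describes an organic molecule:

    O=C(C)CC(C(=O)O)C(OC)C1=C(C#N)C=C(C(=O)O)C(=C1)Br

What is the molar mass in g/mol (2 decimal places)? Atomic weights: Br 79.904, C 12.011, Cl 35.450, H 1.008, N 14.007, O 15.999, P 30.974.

First, the molecular formula is C15H14BrNO6 (counting implicit H from valence).
  Br: 1 × 79.904 = 79.904
  C: 15 × 12.011 = 180.165
  H: 14 × 1.008 = 14.112
  N: 1 × 14.007 = 14.007
  O: 6 × 15.999 = 95.994
Sum: 1×79.904 + 15×12.011 + 14×1.008 + 1×14.007 + 6×15.999 = 384.182 → 384.18 g/mol.

384.18 g/mol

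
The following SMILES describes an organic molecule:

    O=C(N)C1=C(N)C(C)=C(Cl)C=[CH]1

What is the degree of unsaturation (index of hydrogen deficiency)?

Molecular formula: C8H9ClN2O.
DoU = (2C + 2 + N − H − X) / 2, where X is the halogen count and O/S are ignored.
    = (2·8 + 2 + 2 − 9 − 1) / 2 = 10 / 2 = 5.

5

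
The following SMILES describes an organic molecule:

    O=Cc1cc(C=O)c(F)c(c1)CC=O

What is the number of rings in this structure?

In SMILES, each pair of matching ring-closure digits denotes one ring-closing bond; the number of such bonds equals the number of independent rings.
Ring-closure bonds here: 1.

1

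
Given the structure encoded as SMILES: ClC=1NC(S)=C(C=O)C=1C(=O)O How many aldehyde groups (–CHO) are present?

1

The aldehyde motif appears at heavy-atom position 7 in the SMILES.
Other groups present: 1 carboxylic acid, 1 thiol.
Aldehyde count: 1.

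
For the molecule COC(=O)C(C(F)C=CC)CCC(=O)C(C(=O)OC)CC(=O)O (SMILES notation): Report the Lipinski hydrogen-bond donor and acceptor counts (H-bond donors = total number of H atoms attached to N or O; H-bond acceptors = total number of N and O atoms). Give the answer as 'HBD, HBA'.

Donors: find every N or O and count the H atoms it carries.
  atom 2 (O): bond orders sum to 2 → 0 H
  atom 4 (O): bond orders sum to 2 → 0 H
  atom 14 (O): bond orders sum to 2 → 0 H
  atom 17 (O): bond orders sum to 2 → 0 H
  atom 18 (O): bond orders sum to 2 → 0 H
  atom 22 (O): bond orders sum to 2 → 0 H
  atom 23 (O): bond orders sum to 1 → 1 H
Lipinski HBD = 1.
Acceptors: N atoms = 0, O atoms = 7 → HBA = 7.

1, 7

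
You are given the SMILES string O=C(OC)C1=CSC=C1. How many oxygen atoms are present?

Scan the SMILES for O atoms (remember two-letter symbols like Cl and Br are single atoms).
Oxygen count: 2.

2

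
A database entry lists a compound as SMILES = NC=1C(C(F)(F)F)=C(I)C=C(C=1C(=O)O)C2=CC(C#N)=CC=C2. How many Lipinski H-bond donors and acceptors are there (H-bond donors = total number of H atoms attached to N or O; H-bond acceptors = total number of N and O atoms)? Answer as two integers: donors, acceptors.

3, 4

Donors: find every N or O and count the H atoms it carries.
  atom 1 (N): bond orders sum to 1 → 2 H
  atom 14 (O): bond orders sum to 2 → 0 H
  atom 15 (O): bond orders sum to 1 → 1 H
  atom 20 (N): bond orders sum to 3 → 0 H
Lipinski HBD = 3.
Acceptors: N atoms = 2, O atoms = 2 → HBA = 4.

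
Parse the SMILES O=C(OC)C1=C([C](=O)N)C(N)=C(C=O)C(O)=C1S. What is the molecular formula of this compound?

Walk through each heavy atom and fill implicit hydrogens from standard valence (C 4, N 3, O 2, S 2, halogen 1):
  atom 1: O, bond orders sum to 2 (valence 2) → 0 H
  atom 2: C, bond orders sum to 4 (valence 4) → 0 H
  atom 3: O, bond orders sum to 2 (valence 2) → 0 H
  atom 4: C, bond orders sum to 1 (valence 4) → 3 H
  atom 5: C, bond orders sum to 4 (valence 4) → 0 H
  atom 6: C, bond orders sum to 4 (valence 4) → 0 H
  atom 7: C with explicit H count 0
  atom 8: O, bond orders sum to 2 (valence 2) → 0 H
  atom 9: N, bond orders sum to 1 (valence 3) → 2 H
  atom 10: C, bond orders sum to 4 (valence 4) → 0 H
  atom 11: N, bond orders sum to 1 (valence 3) → 2 H
  atom 12: C, bond orders sum to 4 (valence 4) → 0 H
  atom 13: C, bond orders sum to 3 (valence 4) → 1 H
  atom 14: O, bond orders sum to 2 (valence 2) → 0 H
  atom 15: C, bond orders sum to 4 (valence 4) → 0 H
  atom 16: O, bond orders sum to 1 (valence 2) → 1 H
  atom 17: C, bond orders sum to 4 (valence 4) → 0 H
  atom 18: S, bond orders sum to 1 (valence 2) → 1 H
Totals → C:10, H:10, N:2, O:5, S:1.

C10H10N2O5S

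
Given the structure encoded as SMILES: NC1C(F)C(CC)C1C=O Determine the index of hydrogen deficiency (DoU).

Molecular formula: C7H12FNO.
DoU = (2C + 2 + N − H − X) / 2, where X is the halogen count and O/S are ignored.
    = (2·7 + 2 + 1 − 12 − 1) / 2 = 4 / 2 = 2.

2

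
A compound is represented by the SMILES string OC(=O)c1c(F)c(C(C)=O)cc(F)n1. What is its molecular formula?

C8H5F2NO3

Walk through each heavy atom and fill implicit hydrogens from standard valence (C 4, N 3, O 2, S 2, halogen 1); for lowercase aromatic atoms, an aromatic c carries 1 H when it has two neighbours and 0 H with three, and aromatic n carries 0 H:
  atom 1: O, bond orders sum to 1 (valence 2) → 1 H
  atom 2: C, bond orders sum to 4 (valence 4) → 0 H
  atom 3: O, bond orders sum to 2 (valence 2) → 0 H
  atom 4: aromatic c, 3 neighbours → 0 H
  atom 5: aromatic c, 3 neighbours → 0 H
  atom 6: F (halogen, monovalent) → 0 H
  atom 7: aromatic c, 3 neighbours → 0 H
  atom 8: C, bond orders sum to 4 (valence 4) → 0 H
  atom 9: C, bond orders sum to 1 (valence 4) → 3 H
  atom 10: O, bond orders sum to 2 (valence 2) → 0 H
  atom 11: aromatic c, 2 neighbours → 1 H
  atom 12: aromatic c, 3 neighbours → 0 H
  atom 13: F (halogen, monovalent) → 0 H
  atom 14: aromatic n, 2 neighbours → 0 H
Totals → C:8, H:5, F:2, N:1, O:3.
In Hill order: C8H5F2NO3.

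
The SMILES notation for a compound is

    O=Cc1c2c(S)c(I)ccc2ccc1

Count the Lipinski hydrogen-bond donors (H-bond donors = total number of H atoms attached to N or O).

Donors: find every N or O and count the H atoms it carries.
  atom 1 (O): bond orders sum to 2 → 0 H
Lipinski HBD = 0.

0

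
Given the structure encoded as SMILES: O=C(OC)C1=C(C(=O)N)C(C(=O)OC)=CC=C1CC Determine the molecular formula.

C13H15NO5

Walk through each heavy atom and fill implicit hydrogens from standard valence (C 4, N 3, O 2, S 2, halogen 1):
  atom 1: O, bond orders sum to 2 (valence 2) → 0 H
  atom 2: C, bond orders sum to 4 (valence 4) → 0 H
  atom 3: O, bond orders sum to 2 (valence 2) → 0 H
  atom 4: C, bond orders sum to 1 (valence 4) → 3 H
  atom 5: C, bond orders sum to 4 (valence 4) → 0 H
  atom 6: C, bond orders sum to 4 (valence 4) → 0 H
  atom 7: C, bond orders sum to 4 (valence 4) → 0 H
  atom 8: O, bond orders sum to 2 (valence 2) → 0 H
  atom 9: N, bond orders sum to 1 (valence 3) → 2 H
  atom 10: C, bond orders sum to 4 (valence 4) → 0 H
  atom 11: C, bond orders sum to 4 (valence 4) → 0 H
  atom 12: O, bond orders sum to 2 (valence 2) → 0 H
  atom 13: O, bond orders sum to 2 (valence 2) → 0 H
  atom 14: C, bond orders sum to 1 (valence 4) → 3 H
  atom 15: C, bond orders sum to 3 (valence 4) → 1 H
  atom 16: C, bond orders sum to 3 (valence 4) → 1 H
  atom 17: C, bond orders sum to 4 (valence 4) → 0 H
  atom 18: C, bond orders sum to 2 (valence 4) → 2 H
  atom 19: C, bond orders sum to 1 (valence 4) → 3 H
Totals → C:13, H:15, N:1, O:5.
In Hill order: C13H15NO5.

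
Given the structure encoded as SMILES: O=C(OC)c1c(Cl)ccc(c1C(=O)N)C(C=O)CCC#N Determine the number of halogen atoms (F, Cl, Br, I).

1

Halogen atoms appear at heavy-atom position 7 (1×Cl).
Other groups present: 1 aldehyde, 1 amide, 1 ester, 1 nitrile.
Halogen count: 1.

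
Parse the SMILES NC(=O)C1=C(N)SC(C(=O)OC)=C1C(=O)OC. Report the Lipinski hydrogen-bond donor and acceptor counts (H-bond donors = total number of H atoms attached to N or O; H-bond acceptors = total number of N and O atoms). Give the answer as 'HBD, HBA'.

Donors: find every N or O and count the H atoms it carries.
  atom 1 (N): bond orders sum to 1 → 2 H
  atom 3 (O): bond orders sum to 2 → 0 H
  atom 6 (N): bond orders sum to 1 → 2 H
  atom 10 (O): bond orders sum to 2 → 0 H
  atom 11 (O): bond orders sum to 2 → 0 H
  atom 15 (O): bond orders sum to 2 → 0 H
  atom 16 (O): bond orders sum to 2 → 0 H
Lipinski HBD = 4.
Acceptors: N atoms = 2, O atoms = 5 → HBA = 7.

4, 7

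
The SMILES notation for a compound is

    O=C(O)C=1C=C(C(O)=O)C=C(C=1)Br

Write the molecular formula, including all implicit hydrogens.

C8H5BrO4

Walk through each heavy atom and fill implicit hydrogens from standard valence (C 4, N 3, O 2, S 2, halogen 1):
  atom 1: O, bond orders sum to 2 (valence 2) → 0 H
  atom 2: C, bond orders sum to 4 (valence 4) → 0 H
  atom 3: O, bond orders sum to 1 (valence 2) → 1 H
  atom 4: C, bond orders sum to 4 (valence 4) → 0 H
  atom 5: C, bond orders sum to 3 (valence 4) → 1 H
  atom 6: C, bond orders sum to 4 (valence 4) → 0 H
  atom 7: C, bond orders sum to 4 (valence 4) → 0 H
  atom 8: O, bond orders sum to 1 (valence 2) → 1 H
  atom 9: O, bond orders sum to 2 (valence 2) → 0 H
  atom 10: C, bond orders sum to 3 (valence 4) → 1 H
  atom 11: C, bond orders sum to 4 (valence 4) → 0 H
  atom 12: C, bond orders sum to 3 (valence 4) → 1 H
  atom 13: Br (halogen, monovalent) → 0 H
Totals → C:8, H:5, Br:1, O:4.
In Hill order: C8H5BrO4.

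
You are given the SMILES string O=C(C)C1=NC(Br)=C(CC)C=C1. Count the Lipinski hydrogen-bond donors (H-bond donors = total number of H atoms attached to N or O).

0

Donors: find every N or O and count the H atoms it carries.
  atom 1 (O): bond orders sum to 2 → 0 H
  atom 5 (N): bond orders sum to 3 → 0 H
Lipinski HBD = 0.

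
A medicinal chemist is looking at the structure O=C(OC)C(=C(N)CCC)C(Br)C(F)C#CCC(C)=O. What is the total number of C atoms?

14

Count every carbon token in the SMILES (each C, including those in ring-closure positions and inside branches).
Carbon count: 14.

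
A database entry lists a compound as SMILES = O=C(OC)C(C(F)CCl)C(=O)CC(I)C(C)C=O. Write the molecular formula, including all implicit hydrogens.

C11H15ClFIO4

Walk through each heavy atom and fill implicit hydrogens from standard valence (C 4, N 3, O 2, S 2, halogen 1):
  atom 1: O, bond orders sum to 2 (valence 2) → 0 H
  atom 2: C, bond orders sum to 4 (valence 4) → 0 H
  atom 3: O, bond orders sum to 2 (valence 2) → 0 H
  atom 4: C, bond orders sum to 1 (valence 4) → 3 H
  atom 5: C, bond orders sum to 3 (valence 4) → 1 H
  atom 6: C, bond orders sum to 3 (valence 4) → 1 H
  atom 7: F (halogen, monovalent) → 0 H
  atom 8: C, bond orders sum to 2 (valence 4) → 2 H
  atom 9: Cl (halogen, monovalent) → 0 H
  atom 10: C, bond orders sum to 4 (valence 4) → 0 H
  atom 11: O, bond orders sum to 2 (valence 2) → 0 H
  atom 12: C, bond orders sum to 2 (valence 4) → 2 H
  atom 13: C, bond orders sum to 3 (valence 4) → 1 H
  atom 14: I (halogen, monovalent) → 0 H
  atom 15: C, bond orders sum to 3 (valence 4) → 1 H
  atom 16: C, bond orders sum to 1 (valence 4) → 3 H
  atom 17: C, bond orders sum to 3 (valence 4) → 1 H
  atom 18: O, bond orders sum to 2 (valence 2) → 0 H
Totals → C:11, H:15, Cl:1, F:1, I:1, O:4.
In Hill order: C11H15ClFIO4.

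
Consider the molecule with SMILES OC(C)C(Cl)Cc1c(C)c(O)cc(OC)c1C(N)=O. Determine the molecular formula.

C13H18ClNO4

Walk through each heavy atom and fill implicit hydrogens from standard valence (C 4, N 3, O 2, S 2, halogen 1); for lowercase aromatic atoms, an aromatic c carries 1 H when it has two neighbours and 0 H with three, and aromatic n carries 0 H:
  atom 1: O, bond orders sum to 1 (valence 2) → 1 H
  atom 2: C, bond orders sum to 3 (valence 4) → 1 H
  atom 3: C, bond orders sum to 1 (valence 4) → 3 H
  atom 4: C, bond orders sum to 3 (valence 4) → 1 H
  atom 5: Cl (halogen, monovalent) → 0 H
  atom 6: C, bond orders sum to 2 (valence 4) → 2 H
  atom 7: aromatic c, 3 neighbours → 0 H
  atom 8: aromatic c, 3 neighbours → 0 H
  atom 9: C, bond orders sum to 1 (valence 4) → 3 H
  atom 10: aromatic c, 3 neighbours → 0 H
  atom 11: O, bond orders sum to 1 (valence 2) → 1 H
  atom 12: aromatic c, 2 neighbours → 1 H
  atom 13: aromatic c, 3 neighbours → 0 H
  atom 14: O, bond orders sum to 2 (valence 2) → 0 H
  atom 15: C, bond orders sum to 1 (valence 4) → 3 H
  atom 16: aromatic c, 3 neighbours → 0 H
  atom 17: C, bond orders sum to 4 (valence 4) → 0 H
  atom 18: N, bond orders sum to 1 (valence 3) → 2 H
  atom 19: O, bond orders sum to 2 (valence 2) → 0 H
Totals → C:13, H:18, Cl:1, N:1, O:4.
In Hill order: C13H18ClNO4.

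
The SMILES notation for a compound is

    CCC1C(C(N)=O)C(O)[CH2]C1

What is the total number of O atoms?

Scan the SMILES for O atoms (remember two-letter symbols like Cl and Br are single atoms).
Oxygen count: 2.

2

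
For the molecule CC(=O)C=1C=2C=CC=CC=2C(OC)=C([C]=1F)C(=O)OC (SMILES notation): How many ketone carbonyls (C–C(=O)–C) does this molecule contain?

The ketone motif appears at heavy-atom position 2 in the SMILES.
Other groups present: 1 ester, 1 ether.
Ketone count: 1.

1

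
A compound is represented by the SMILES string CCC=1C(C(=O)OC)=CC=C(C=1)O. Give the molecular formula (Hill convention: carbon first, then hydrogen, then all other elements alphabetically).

Walk through each heavy atom and fill implicit hydrogens from standard valence (C 4, N 3, O 2, S 2, halogen 1):
  atom 1: C, bond orders sum to 1 (valence 4) → 3 H
  atom 2: C, bond orders sum to 2 (valence 4) → 2 H
  atom 3: C, bond orders sum to 4 (valence 4) → 0 H
  atom 4: C, bond orders sum to 4 (valence 4) → 0 H
  atom 5: C, bond orders sum to 4 (valence 4) → 0 H
  atom 6: O, bond orders sum to 2 (valence 2) → 0 H
  atom 7: O, bond orders sum to 2 (valence 2) → 0 H
  atom 8: C, bond orders sum to 1 (valence 4) → 3 H
  atom 9: C, bond orders sum to 3 (valence 4) → 1 H
  atom 10: C, bond orders sum to 3 (valence 4) → 1 H
  atom 11: C, bond orders sum to 4 (valence 4) → 0 H
  atom 12: C, bond orders sum to 3 (valence 4) → 1 H
  atom 13: O, bond orders sum to 1 (valence 2) → 1 H
Totals → C:10, H:12, O:3.

C10H12O3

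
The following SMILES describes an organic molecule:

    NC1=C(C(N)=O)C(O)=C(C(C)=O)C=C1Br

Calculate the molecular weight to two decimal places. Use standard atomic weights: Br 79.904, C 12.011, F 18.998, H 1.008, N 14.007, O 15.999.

First, the molecular formula is C9H9BrN2O3 (counting implicit H from valence).
  Br: 1 × 79.904 = 79.904
  C: 9 × 12.011 = 108.099
  H: 9 × 1.008 = 9.072
  N: 2 × 14.007 = 28.014
  O: 3 × 15.999 = 47.997
Sum: 1×79.904 + 9×12.011 + 9×1.008 + 2×14.007 + 3×15.999 = 273.086 → 273.09 g/mol.

273.09 g/mol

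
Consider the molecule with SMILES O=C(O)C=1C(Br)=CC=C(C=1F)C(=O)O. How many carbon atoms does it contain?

8

Count every carbon token in the SMILES (each C, including those in ring-closure positions and inside branches).
Carbon count: 8.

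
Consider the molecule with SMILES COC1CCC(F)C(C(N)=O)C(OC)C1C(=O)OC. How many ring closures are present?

In SMILES, each pair of matching ring-closure digits denotes one ring-closing bond; the number of such bonds equals the number of independent rings.
Ring-closure bonds here: 1.

1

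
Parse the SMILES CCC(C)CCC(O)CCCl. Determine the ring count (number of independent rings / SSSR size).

In SMILES, each pair of matching ring-closure digits denotes one ring-closing bond; the number of such bonds equals the number of independent rings.
Ring-closure bonds here: 0.

0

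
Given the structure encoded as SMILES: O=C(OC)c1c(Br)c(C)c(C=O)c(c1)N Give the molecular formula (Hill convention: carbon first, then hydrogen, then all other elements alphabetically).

Walk through each heavy atom and fill implicit hydrogens from standard valence (C 4, N 3, O 2, S 2, halogen 1); for lowercase aromatic atoms, an aromatic c carries 1 H when it has two neighbours and 0 H with three, and aromatic n carries 0 H:
  atom 1: O, bond orders sum to 2 (valence 2) → 0 H
  atom 2: C, bond orders sum to 4 (valence 4) → 0 H
  atom 3: O, bond orders sum to 2 (valence 2) → 0 H
  atom 4: C, bond orders sum to 1 (valence 4) → 3 H
  atom 5: aromatic c, 3 neighbours → 0 H
  atom 6: aromatic c, 3 neighbours → 0 H
  atom 7: Br (halogen, monovalent) → 0 H
  atom 8: aromatic c, 3 neighbours → 0 H
  atom 9: C, bond orders sum to 1 (valence 4) → 3 H
  atom 10: aromatic c, 3 neighbours → 0 H
  atom 11: C, bond orders sum to 3 (valence 4) → 1 H
  atom 12: O, bond orders sum to 2 (valence 2) → 0 H
  atom 13: aromatic c, 3 neighbours → 0 H
  atom 14: aromatic c, 2 neighbours → 1 H
  atom 15: N, bond orders sum to 1 (valence 3) → 2 H
Totals → C:10, H:10, Br:1, N:1, O:3.

C10H10BrNO3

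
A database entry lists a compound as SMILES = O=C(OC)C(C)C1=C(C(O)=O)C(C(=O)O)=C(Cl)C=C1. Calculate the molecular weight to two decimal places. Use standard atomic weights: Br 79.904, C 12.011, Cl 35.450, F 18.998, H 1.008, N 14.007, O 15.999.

First, the molecular formula is C12H11ClO6 (counting implicit H from valence).
  C: 12 × 12.011 = 144.132
  Cl: 1 × 35.450 = 35.450
  H: 11 × 1.008 = 11.088
  O: 6 × 15.999 = 95.994
Sum: 12×12.011 + 1×35.450 + 11×1.008 + 6×15.999 = 286.664 → 286.66 g/mol.

286.66 g/mol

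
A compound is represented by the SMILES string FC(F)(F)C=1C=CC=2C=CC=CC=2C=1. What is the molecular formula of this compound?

C11H7F3

Walk through each heavy atom and fill implicit hydrogens from standard valence (C 4, N 3, O 2, S 2, halogen 1):
  atom 1: F (halogen, monovalent) → 0 H
  atom 2: C, bond orders sum to 4 (valence 4) → 0 H
  atom 3: F (halogen, monovalent) → 0 H
  atom 4: F (halogen, monovalent) → 0 H
  atom 5: C, bond orders sum to 4 (valence 4) → 0 H
  atom 6: C, bond orders sum to 3 (valence 4) → 1 H
  atom 7: C, bond orders sum to 3 (valence 4) → 1 H
  atom 8: C, bond orders sum to 4 (valence 4) → 0 H
  atom 9: C, bond orders sum to 3 (valence 4) → 1 H
  atom 10: C, bond orders sum to 3 (valence 4) → 1 H
  atom 11: C, bond orders sum to 3 (valence 4) → 1 H
  atom 12: C, bond orders sum to 3 (valence 4) → 1 H
  atom 13: C, bond orders sum to 4 (valence 4) → 0 H
  atom 14: C, bond orders sum to 3 (valence 4) → 1 H
Totals → C:11, H:7, F:3.
In Hill order: C11H7F3.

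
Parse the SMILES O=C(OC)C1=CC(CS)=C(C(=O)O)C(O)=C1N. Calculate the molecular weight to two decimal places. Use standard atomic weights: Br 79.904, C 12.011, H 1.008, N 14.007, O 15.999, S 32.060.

First, the molecular formula is C10H11NO5S (counting implicit H from valence).
  C: 10 × 12.011 = 120.110
  H: 11 × 1.008 = 11.088
  N: 1 × 14.007 = 14.007
  O: 5 × 15.999 = 79.995
  S: 1 × 32.060 = 32.060
Sum: 10×12.011 + 11×1.008 + 1×14.007 + 5×15.999 + 1×32.060 = 257.260 → 257.26 g/mol.

257.26 g/mol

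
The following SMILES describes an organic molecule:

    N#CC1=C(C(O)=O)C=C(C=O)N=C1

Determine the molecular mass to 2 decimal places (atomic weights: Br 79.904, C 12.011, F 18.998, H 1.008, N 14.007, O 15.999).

First, the molecular formula is C8H4N2O3 (counting implicit H from valence).
  C: 8 × 12.011 = 96.088
  H: 4 × 1.008 = 4.032
  N: 2 × 14.007 = 28.014
  O: 3 × 15.999 = 47.997
Sum: 8×12.011 + 4×1.008 + 2×14.007 + 3×15.999 = 176.131 → 176.13 g/mol.

176.13 g/mol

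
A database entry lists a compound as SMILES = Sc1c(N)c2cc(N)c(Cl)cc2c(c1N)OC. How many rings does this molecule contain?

2

In SMILES, each pair of matching ring-closure digits denotes one ring-closing bond; the number of such bonds equals the number of independent rings.
Ring-closure bonds here: 2.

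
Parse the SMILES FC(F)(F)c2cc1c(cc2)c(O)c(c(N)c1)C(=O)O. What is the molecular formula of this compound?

Walk through each heavy atom and fill implicit hydrogens from standard valence (C 4, N 3, O 2, S 2, halogen 1); for lowercase aromatic atoms, an aromatic c carries 1 H when it has two neighbours and 0 H with three, and aromatic n carries 0 H:
  atom 1: F (halogen, monovalent) → 0 H
  atom 2: C, bond orders sum to 4 (valence 4) → 0 H
  atom 3: F (halogen, monovalent) → 0 H
  atom 4: F (halogen, monovalent) → 0 H
  atom 5: aromatic c, 3 neighbours → 0 H
  atom 6: aromatic c, 2 neighbours → 1 H
  atom 7: aromatic c, 3 neighbours → 0 H
  atom 8: aromatic c, 3 neighbours → 0 H
  atom 9: aromatic c, 2 neighbours → 1 H
  atom 10: aromatic c, 2 neighbours → 1 H
  atom 11: aromatic c, 3 neighbours → 0 H
  atom 12: O, bond orders sum to 1 (valence 2) → 1 H
  atom 13: aromatic c, 3 neighbours → 0 H
  atom 14: aromatic c, 3 neighbours → 0 H
  atom 15: N, bond orders sum to 1 (valence 3) → 2 H
  atom 16: aromatic c, 2 neighbours → 1 H
  atom 17: C, bond orders sum to 4 (valence 4) → 0 H
  atom 18: O, bond orders sum to 2 (valence 2) → 0 H
  atom 19: O, bond orders sum to 1 (valence 2) → 1 H
Totals → C:12, H:8, F:3, N:1, O:3.

C12H8F3NO3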